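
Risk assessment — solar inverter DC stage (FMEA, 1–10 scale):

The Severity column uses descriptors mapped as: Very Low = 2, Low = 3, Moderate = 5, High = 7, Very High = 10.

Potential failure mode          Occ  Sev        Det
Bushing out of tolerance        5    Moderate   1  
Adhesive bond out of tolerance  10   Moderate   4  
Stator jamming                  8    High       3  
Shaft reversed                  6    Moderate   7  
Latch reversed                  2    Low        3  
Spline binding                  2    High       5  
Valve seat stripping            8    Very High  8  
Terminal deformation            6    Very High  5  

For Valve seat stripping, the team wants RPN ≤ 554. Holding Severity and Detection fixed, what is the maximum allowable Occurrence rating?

Valve seat stripping: S=10, O=8, D=8 → current RPN = 640.
Fixed product = 80. Need 80 × O ≤ 554, so O ≤ 554/80 = 6.92.
Maximum integer Occurrence rating = 6 (gives RPN 480; O=7 would give 560 > 554).

6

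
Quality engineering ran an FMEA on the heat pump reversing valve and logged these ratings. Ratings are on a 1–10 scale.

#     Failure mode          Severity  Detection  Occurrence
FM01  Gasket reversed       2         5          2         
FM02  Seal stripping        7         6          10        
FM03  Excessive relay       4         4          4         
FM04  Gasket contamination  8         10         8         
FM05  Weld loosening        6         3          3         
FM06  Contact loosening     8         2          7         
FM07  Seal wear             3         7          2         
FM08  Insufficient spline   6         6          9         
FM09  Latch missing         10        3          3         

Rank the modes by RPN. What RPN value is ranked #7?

54

RPN = Severity × Occurrence × Detection:
  FM01: 2 × 2 × 5 = 20
  FM02: 7 × 10 × 6 = 420
  FM03: 4 × 4 × 4 = 64
  FM04: 8 × 8 × 10 = 640
  FM05: 6 × 3 × 3 = 54
  FM06: 8 × 7 × 2 = 112
  FM07: 3 × 2 × 7 = 42
  FM08: 6 × 9 × 6 = 324
  FM09: 10 × 3 × 3 = 90
Sorted descending: 640, 420, 324, 112, 90, 64, 54, 42, 20.
The seventh-highest RPN is 54 (FM05).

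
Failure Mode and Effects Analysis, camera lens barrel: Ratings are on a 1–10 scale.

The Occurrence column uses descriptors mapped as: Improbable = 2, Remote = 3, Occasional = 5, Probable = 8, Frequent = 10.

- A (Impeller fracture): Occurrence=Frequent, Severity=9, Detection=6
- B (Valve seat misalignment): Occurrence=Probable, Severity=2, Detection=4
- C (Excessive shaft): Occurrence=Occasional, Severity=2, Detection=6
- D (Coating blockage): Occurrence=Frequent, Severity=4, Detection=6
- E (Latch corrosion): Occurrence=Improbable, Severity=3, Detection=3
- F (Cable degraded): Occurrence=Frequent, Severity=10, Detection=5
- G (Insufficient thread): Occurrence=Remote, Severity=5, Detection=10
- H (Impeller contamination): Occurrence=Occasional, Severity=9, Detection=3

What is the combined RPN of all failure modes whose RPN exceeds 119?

RPN = Severity × Occurrence × Detection:
  A: 9 × 10 × 6 = 540
  B: 2 × 8 × 4 = 64
  C: 2 × 5 × 6 = 60
  D: 4 × 10 × 6 = 240
  E: 3 × 2 × 3 = 18
  F: 10 × 10 × 5 = 500
  G: 5 × 3 × 10 = 150
  H: 9 × 5 × 3 = 135
RPN > 119: A (540), D (240), F (500), G (150), H (135).
Sum: 540 + 240 + 500 + 150 + 135 = 1565.

1565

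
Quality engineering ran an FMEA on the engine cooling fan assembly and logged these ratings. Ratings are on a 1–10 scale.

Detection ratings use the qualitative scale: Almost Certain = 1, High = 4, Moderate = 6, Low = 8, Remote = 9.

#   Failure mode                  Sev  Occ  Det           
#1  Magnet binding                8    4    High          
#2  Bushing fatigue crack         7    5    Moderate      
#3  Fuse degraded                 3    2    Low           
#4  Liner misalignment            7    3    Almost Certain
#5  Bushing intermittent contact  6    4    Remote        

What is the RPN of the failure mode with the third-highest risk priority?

128

RPN = Severity × Occurrence × Detection:
  #1: 8 × 4 × 4 = 128
  #2: 7 × 5 × 6 = 210
  #3: 3 × 2 × 8 = 48
  #4: 7 × 3 × 1 = 21
  #5: 6 × 4 × 9 = 216
Sorted descending: 216, 210, 128, 48, 21.
The third-highest RPN is 128 (#1).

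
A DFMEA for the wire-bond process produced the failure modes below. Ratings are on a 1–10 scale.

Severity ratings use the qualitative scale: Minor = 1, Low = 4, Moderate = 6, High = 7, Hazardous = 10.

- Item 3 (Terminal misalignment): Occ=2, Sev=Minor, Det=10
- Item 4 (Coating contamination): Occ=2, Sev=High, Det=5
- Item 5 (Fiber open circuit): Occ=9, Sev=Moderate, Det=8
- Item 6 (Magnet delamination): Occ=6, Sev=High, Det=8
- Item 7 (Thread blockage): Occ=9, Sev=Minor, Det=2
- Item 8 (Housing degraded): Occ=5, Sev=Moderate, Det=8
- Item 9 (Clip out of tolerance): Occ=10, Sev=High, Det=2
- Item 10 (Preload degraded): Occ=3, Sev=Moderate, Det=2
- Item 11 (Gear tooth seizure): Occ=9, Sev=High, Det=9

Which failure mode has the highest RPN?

RPN = Severity × Occurrence × Detection:
  Item 3: 1 × 2 × 10 = 20
  Item 4: 7 × 2 × 5 = 70
  Item 5: 6 × 9 × 8 = 432
  Item 6: 7 × 6 × 8 = 336
  Item 7: 1 × 9 × 2 = 18
  Item 8: 6 × 5 × 8 = 240
  Item 9: 7 × 10 × 2 = 140
  Item 10: 6 × 3 × 2 = 36
  Item 11: 7 × 9 × 9 = 567
Highest RPN is 567 → Item 11.

Item 11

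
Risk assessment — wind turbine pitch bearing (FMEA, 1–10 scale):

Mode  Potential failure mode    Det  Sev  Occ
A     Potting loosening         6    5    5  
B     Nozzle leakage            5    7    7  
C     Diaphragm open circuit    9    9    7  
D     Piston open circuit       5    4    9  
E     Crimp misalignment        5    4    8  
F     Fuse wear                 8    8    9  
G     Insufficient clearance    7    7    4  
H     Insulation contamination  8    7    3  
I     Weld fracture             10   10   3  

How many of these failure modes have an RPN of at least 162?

7

RPN = Severity × Occurrence × Detection:
  A: 5 × 5 × 6 = 150
  B: 7 × 7 × 5 = 245
  C: 9 × 7 × 9 = 567
  D: 4 × 9 × 5 = 180
  E: 4 × 8 × 5 = 160
  F: 8 × 9 × 8 = 576
  G: 7 × 4 × 7 = 196
  H: 7 × 3 × 8 = 168
  I: 10 × 3 × 10 = 300
Modes with RPN ≥ 162: B (245), C (567), D (180), F (576), G (196), H (168), I (300) → 7.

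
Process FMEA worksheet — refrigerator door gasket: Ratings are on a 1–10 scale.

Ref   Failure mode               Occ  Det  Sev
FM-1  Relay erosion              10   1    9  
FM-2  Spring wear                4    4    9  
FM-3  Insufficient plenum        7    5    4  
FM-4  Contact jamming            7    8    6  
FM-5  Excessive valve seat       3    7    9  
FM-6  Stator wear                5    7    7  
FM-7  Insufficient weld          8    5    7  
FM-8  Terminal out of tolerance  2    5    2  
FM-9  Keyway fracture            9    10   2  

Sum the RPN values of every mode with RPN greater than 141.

RPN = Severity × Occurrence × Detection:
  FM-1: 9 × 10 × 1 = 90
  FM-2: 9 × 4 × 4 = 144
  FM-3: 4 × 7 × 5 = 140
  FM-4: 6 × 7 × 8 = 336
  FM-5: 9 × 3 × 7 = 189
  FM-6: 7 × 5 × 7 = 245
  FM-7: 7 × 8 × 5 = 280
  FM-8: 2 × 2 × 5 = 20
  FM-9: 2 × 9 × 10 = 180
RPN > 141: FM-2 (144), FM-4 (336), FM-5 (189), FM-6 (245), FM-7 (280), FM-9 (180).
Sum: 144 + 336 + 189 + 245 + 280 + 180 = 1374.

1374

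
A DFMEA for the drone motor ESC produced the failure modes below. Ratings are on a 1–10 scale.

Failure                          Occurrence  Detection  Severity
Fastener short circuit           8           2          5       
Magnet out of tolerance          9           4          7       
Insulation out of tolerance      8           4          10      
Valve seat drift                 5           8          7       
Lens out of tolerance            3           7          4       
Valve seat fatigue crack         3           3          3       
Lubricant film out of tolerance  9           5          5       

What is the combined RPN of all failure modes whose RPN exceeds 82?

RPN = Severity × Occurrence × Detection:
  Fastener short circuit: 5 × 8 × 2 = 80
  Magnet out of tolerance: 7 × 9 × 4 = 252
  Insulation out of tolerance: 10 × 8 × 4 = 320
  Valve seat drift: 7 × 5 × 8 = 280
  Lens out of tolerance: 4 × 3 × 7 = 84
  Valve seat fatigue crack: 3 × 3 × 3 = 27
  Lubricant film out of tolerance: 5 × 9 × 5 = 225
RPN > 82: Magnet out of tolerance (252), Insulation out of tolerance (320), Valve seat drift (280), Lens out of tolerance (84), Lubricant film out of tolerance (225).
Sum: 252 + 320 + 280 + 84 + 225 = 1161.

1161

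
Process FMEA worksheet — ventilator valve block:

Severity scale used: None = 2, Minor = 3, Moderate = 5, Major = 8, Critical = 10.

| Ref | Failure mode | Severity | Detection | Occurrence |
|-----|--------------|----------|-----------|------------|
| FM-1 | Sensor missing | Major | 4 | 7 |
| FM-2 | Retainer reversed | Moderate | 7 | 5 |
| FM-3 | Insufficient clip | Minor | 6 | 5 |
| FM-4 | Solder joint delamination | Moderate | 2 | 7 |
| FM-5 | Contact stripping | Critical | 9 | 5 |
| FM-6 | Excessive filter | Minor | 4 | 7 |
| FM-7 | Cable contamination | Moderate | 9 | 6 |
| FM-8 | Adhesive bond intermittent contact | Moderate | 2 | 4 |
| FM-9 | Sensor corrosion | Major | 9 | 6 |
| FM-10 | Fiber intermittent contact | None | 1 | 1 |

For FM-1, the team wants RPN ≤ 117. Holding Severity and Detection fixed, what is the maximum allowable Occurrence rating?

FM-1: S=8, O=7, D=4 → current RPN = 224.
Fixed product = 32. Need 32 × O ≤ 117, so O ≤ 117/32 = 3.66.
Maximum integer Occurrence rating = 3 (gives RPN 96; O=4 would give 128 > 117).

3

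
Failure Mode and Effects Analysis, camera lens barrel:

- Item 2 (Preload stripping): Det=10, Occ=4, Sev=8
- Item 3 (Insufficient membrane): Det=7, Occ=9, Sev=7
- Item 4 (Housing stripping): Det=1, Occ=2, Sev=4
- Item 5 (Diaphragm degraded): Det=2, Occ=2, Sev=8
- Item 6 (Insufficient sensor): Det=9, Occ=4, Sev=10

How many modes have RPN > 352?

2

RPN = Severity × Occurrence × Detection:
  Item 2: 8 × 4 × 10 = 320
  Item 3: 7 × 9 × 7 = 441
  Item 4: 4 × 2 × 1 = 8
  Item 5: 8 × 2 × 2 = 32
  Item 6: 10 × 4 × 9 = 360
Modes with RPN > 352: Item 3 (441), Item 6 (360) → 2.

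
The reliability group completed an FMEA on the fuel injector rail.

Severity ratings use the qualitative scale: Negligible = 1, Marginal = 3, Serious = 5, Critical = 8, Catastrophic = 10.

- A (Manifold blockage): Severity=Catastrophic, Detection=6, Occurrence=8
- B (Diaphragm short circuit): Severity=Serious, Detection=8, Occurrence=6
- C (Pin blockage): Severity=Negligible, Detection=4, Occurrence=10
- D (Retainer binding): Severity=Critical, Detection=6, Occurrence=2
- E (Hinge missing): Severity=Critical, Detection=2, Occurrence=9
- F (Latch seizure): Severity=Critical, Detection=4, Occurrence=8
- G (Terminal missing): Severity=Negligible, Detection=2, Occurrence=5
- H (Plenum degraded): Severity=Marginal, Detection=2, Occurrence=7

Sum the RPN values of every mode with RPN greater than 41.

RPN = Severity × Occurrence × Detection:
  A: 10 × 8 × 6 = 480
  B: 5 × 6 × 8 = 240
  C: 1 × 10 × 4 = 40
  D: 8 × 2 × 6 = 96
  E: 8 × 9 × 2 = 144
  F: 8 × 8 × 4 = 256
  G: 1 × 5 × 2 = 10
  H: 3 × 7 × 2 = 42
RPN > 41: A (480), B (240), D (96), E (144), F (256), H (42).
Sum: 480 + 240 + 96 + 144 + 256 + 42 = 1258.

1258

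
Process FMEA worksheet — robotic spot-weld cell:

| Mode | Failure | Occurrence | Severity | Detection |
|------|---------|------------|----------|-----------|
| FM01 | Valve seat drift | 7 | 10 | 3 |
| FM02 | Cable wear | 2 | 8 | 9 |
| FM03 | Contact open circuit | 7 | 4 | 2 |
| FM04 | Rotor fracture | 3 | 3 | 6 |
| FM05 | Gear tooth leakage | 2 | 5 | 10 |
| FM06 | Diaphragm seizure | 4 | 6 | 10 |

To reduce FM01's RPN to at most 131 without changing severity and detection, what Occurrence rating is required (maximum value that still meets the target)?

FM01: S=10, O=7, D=3 → current RPN = 210.
Fixed product = 30. Need 30 × O ≤ 131, so O ≤ 131/30 = 4.37.
Maximum integer Occurrence rating = 4 (gives RPN 120; O=5 would give 150 > 131).

4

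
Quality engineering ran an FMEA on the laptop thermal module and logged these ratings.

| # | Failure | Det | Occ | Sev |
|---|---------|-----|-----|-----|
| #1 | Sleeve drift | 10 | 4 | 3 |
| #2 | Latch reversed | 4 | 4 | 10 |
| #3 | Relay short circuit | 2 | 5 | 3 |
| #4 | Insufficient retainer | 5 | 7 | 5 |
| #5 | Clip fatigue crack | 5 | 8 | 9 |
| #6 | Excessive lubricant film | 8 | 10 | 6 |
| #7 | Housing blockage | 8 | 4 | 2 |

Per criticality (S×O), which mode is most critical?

Criticality = Severity × Occurrence:
  #1: 3 × 4 = 12
  #2: 10 × 4 = 40
  #3: 3 × 5 = 15
  #4: 5 × 7 = 35
  #5: 9 × 8 = 72
  #6: 6 × 10 = 60
  #7: 2 × 4 = 8
Highest criticality is 72 → #5.

#5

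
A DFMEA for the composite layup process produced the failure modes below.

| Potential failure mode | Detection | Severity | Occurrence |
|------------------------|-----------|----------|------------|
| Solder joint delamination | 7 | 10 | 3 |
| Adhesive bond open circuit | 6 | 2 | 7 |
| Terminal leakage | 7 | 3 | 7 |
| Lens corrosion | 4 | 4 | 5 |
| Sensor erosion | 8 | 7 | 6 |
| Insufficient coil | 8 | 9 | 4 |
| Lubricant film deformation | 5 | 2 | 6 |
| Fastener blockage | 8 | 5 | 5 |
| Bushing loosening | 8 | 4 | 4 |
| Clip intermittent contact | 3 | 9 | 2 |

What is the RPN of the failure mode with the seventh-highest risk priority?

84

RPN = Severity × Occurrence × Detection:
  Solder joint delamination: 10 × 3 × 7 = 210
  Adhesive bond open circuit: 2 × 7 × 6 = 84
  Terminal leakage: 3 × 7 × 7 = 147
  Lens corrosion: 4 × 5 × 4 = 80
  Sensor erosion: 7 × 6 × 8 = 336
  Insufficient coil: 9 × 4 × 8 = 288
  Lubricant film deformation: 2 × 6 × 5 = 60
  Fastener blockage: 5 × 5 × 8 = 200
  Bushing loosening: 4 × 4 × 8 = 128
  Clip intermittent contact: 9 × 2 × 3 = 54
Sorted descending: 336, 288, 210, 200, 147, 128, 84, 80, 60, 54.
The seventh-highest RPN is 84 (Adhesive bond open circuit).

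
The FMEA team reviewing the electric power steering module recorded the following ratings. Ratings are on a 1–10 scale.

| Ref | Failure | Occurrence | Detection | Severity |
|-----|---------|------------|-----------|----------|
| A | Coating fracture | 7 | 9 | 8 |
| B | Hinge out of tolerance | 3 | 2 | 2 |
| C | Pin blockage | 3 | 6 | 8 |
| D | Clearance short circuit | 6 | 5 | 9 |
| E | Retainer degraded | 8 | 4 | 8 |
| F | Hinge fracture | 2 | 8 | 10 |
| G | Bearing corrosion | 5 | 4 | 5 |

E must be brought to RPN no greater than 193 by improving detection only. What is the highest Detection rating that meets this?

3

E: S=8, O=8, D=4 → current RPN = 256.
Fixed product = 64. Need 64 × D ≤ 193, so D ≤ 193/64 = 3.02.
Maximum integer Detection rating = 3 (gives RPN 192; D=4 would give 256 > 193).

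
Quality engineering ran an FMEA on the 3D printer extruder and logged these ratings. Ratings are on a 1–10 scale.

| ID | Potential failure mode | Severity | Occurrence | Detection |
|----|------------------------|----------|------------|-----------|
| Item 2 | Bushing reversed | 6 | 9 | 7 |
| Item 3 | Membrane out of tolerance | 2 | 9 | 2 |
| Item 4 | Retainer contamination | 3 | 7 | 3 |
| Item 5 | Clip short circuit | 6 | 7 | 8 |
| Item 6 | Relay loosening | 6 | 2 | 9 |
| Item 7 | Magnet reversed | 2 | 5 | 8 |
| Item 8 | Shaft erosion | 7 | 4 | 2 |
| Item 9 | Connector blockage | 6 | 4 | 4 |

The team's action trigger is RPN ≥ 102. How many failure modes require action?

RPN = Severity × Occurrence × Detection:
  Item 2: 6 × 9 × 7 = 378
  Item 3: 2 × 9 × 2 = 36
  Item 4: 3 × 7 × 3 = 63
  Item 5: 6 × 7 × 8 = 336
  Item 6: 6 × 2 × 9 = 108
  Item 7: 2 × 5 × 8 = 80
  Item 8: 7 × 4 × 2 = 56
  Item 9: 6 × 4 × 4 = 96
Modes with RPN ≥ 102: Item 2 (378), Item 5 (336), Item 6 (108) → 3.

3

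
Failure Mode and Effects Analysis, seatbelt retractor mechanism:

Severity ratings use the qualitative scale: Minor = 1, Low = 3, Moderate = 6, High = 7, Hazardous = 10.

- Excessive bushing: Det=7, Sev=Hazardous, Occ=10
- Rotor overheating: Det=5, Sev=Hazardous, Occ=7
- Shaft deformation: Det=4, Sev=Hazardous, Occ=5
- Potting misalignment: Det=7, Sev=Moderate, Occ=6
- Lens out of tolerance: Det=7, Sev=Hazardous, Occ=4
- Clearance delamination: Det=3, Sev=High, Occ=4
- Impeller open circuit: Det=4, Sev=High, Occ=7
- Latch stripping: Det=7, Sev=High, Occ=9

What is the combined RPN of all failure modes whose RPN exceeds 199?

2223

RPN = Severity × Occurrence × Detection:
  Excessive bushing: 10 × 10 × 7 = 700
  Rotor overheating: 10 × 7 × 5 = 350
  Shaft deformation: 10 × 5 × 4 = 200
  Potting misalignment: 6 × 6 × 7 = 252
  Lens out of tolerance: 10 × 4 × 7 = 280
  Clearance delamination: 7 × 4 × 3 = 84
  Impeller open circuit: 7 × 7 × 4 = 196
  Latch stripping: 7 × 9 × 7 = 441
RPN > 199: Excessive bushing (700), Rotor overheating (350), Shaft deformation (200), Potting misalignment (252), Lens out of tolerance (280), Latch stripping (441).
Sum: 700 + 350 + 200 + 252 + 280 + 441 = 2223.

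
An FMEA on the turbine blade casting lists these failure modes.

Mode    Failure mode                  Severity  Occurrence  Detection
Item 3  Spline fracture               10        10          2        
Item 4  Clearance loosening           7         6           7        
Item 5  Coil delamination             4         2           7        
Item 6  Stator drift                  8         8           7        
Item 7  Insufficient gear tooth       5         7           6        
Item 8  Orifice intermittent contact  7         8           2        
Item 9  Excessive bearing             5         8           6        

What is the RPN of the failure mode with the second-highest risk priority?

RPN = Severity × Occurrence × Detection:
  Item 3: 10 × 10 × 2 = 200
  Item 4: 7 × 6 × 7 = 294
  Item 5: 4 × 2 × 7 = 56
  Item 6: 8 × 8 × 7 = 448
  Item 7: 5 × 7 × 6 = 210
  Item 8: 7 × 8 × 2 = 112
  Item 9: 5 × 8 × 6 = 240
Sorted descending: 448, 294, 240, 210, 200, 112, 56.
The second-highest RPN is 294 (Item 4).

294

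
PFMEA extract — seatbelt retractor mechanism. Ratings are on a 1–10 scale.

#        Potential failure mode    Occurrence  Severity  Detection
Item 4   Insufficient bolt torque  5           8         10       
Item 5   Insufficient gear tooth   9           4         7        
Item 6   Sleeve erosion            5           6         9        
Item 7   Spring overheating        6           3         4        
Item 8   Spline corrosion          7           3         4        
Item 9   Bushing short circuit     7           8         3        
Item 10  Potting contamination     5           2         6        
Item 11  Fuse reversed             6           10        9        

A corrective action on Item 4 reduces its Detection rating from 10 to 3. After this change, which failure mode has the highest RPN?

RPN = Severity × Occurrence × Detection:
  Item 4: 8 × 5 × 10 = 400
  Item 5: 4 × 9 × 7 = 252
  Item 6: 6 × 5 × 9 = 270
  Item 7: 3 × 6 × 4 = 72
  Item 8: 3 × 7 × 4 = 84
  Item 9: 8 × 7 × 3 = 168
  Item 10: 2 × 5 × 6 = 60
  Item 11: 10 × 6 × 9 = 540
After action: Item 4 → 8 × 5 × 3 = 120.
Revised RPNs: Item 11=540, Item 6=270, Item 5=252, Item 9=168, Item 4=120, Item 8=84, Item 7=72, Item 10=60.
Highest is now Item 11 (540).

Item 11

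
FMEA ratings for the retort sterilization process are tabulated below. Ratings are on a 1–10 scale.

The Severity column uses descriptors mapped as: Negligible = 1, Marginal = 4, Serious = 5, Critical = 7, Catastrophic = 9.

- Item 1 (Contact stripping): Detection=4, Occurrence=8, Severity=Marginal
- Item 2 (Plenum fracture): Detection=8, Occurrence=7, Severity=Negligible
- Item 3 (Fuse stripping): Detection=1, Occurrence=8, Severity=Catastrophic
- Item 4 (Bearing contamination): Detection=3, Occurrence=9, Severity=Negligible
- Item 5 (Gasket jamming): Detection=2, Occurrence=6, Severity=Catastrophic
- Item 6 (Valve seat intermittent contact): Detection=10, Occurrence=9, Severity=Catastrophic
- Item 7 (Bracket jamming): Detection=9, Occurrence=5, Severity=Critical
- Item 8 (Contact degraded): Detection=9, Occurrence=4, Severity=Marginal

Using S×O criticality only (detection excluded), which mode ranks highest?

Item 6

Criticality = Severity × Occurrence:
  Item 1: 4 × 8 = 32
  Item 2: 1 × 7 = 7
  Item 3: 9 × 8 = 72
  Item 4: 1 × 9 = 9
  Item 5: 9 × 6 = 54
  Item 6: 9 × 9 = 81
  Item 7: 7 × 5 = 35
  Item 8: 4 × 4 = 16
Highest criticality is 81 → Item 6.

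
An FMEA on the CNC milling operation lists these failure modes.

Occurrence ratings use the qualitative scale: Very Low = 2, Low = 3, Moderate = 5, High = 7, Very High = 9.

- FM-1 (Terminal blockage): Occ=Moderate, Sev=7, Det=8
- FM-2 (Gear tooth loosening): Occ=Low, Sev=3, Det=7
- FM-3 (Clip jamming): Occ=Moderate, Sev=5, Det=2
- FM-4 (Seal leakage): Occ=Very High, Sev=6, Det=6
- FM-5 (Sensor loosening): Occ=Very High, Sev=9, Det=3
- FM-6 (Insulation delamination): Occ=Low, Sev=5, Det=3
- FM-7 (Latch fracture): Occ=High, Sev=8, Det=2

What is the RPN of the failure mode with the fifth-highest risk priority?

RPN = Severity × Occurrence × Detection:
  FM-1: 7 × 5 × 8 = 280
  FM-2: 3 × 3 × 7 = 63
  FM-3: 5 × 5 × 2 = 50
  FM-4: 6 × 9 × 6 = 324
  FM-5: 9 × 9 × 3 = 243
  FM-6: 5 × 3 × 3 = 45
  FM-7: 8 × 7 × 2 = 112
Sorted descending: 324, 280, 243, 112, 63, 50, 45.
The fifth-highest RPN is 63 (FM-2).

63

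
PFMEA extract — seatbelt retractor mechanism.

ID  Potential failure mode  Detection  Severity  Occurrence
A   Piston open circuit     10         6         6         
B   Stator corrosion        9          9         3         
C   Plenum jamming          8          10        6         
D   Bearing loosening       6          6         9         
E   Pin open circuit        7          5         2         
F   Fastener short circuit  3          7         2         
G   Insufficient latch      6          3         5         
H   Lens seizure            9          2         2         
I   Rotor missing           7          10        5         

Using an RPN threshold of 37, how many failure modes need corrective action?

RPN = Severity × Occurrence × Detection:
  A: 6 × 6 × 10 = 360
  B: 9 × 3 × 9 = 243
  C: 10 × 6 × 8 = 480
  D: 6 × 9 × 6 = 324
  E: 5 × 2 × 7 = 70
  F: 7 × 2 × 3 = 42
  G: 3 × 5 × 6 = 90
  H: 2 × 2 × 9 = 36
  I: 10 × 5 × 7 = 350
Modes with RPN ≥ 37: A (360), B (243), C (480), D (324), E (70), F (42), G (90), I (350) → 8.

8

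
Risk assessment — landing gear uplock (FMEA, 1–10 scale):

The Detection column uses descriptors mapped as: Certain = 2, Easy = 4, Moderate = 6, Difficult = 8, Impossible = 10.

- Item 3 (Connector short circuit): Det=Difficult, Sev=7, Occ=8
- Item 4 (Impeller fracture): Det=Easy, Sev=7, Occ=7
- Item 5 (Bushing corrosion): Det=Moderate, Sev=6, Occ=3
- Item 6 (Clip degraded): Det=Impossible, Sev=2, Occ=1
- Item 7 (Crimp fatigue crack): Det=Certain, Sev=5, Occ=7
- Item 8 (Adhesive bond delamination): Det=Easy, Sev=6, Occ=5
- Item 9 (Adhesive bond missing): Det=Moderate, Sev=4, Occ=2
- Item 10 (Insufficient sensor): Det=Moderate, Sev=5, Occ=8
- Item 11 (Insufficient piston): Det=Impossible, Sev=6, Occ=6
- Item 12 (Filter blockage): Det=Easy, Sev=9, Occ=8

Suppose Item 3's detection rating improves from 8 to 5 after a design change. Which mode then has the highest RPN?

Item 11

RPN = Severity × Occurrence × Detection:
  Item 3: 7 × 8 × 8 = 448
  Item 4: 7 × 7 × 4 = 196
  Item 5: 6 × 3 × 6 = 108
  Item 6: 2 × 1 × 10 = 20
  Item 7: 5 × 7 × 2 = 70
  Item 8: 6 × 5 × 4 = 120
  Item 9: 4 × 2 × 6 = 48
  Item 10: 5 × 8 × 6 = 240
  Item 11: 6 × 6 × 10 = 360
  Item 12: 9 × 8 × 4 = 288
After action: Item 3 → 7 × 8 × 5 = 280.
Revised RPNs: Item 11=360, Item 12=288, Item 3=280, Item 10=240, Item 4=196, Item 8=120, Item 5=108, Item 7=70, Item 9=48, Item 6=20.
Highest is now Item 11 (360).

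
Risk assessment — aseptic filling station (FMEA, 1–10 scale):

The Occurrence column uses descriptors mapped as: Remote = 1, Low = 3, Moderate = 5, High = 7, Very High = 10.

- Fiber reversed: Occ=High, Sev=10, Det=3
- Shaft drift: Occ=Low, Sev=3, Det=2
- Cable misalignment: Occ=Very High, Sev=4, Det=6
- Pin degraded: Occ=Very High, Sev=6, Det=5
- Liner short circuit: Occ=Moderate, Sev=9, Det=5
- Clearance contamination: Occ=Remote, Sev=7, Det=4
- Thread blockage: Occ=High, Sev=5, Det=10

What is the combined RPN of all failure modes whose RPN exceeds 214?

1115

RPN = Severity × Occurrence × Detection:
  Fiber reversed: 10 × 7 × 3 = 210
  Shaft drift: 3 × 3 × 2 = 18
  Cable misalignment: 4 × 10 × 6 = 240
  Pin degraded: 6 × 10 × 5 = 300
  Liner short circuit: 9 × 5 × 5 = 225
  Clearance contamination: 7 × 1 × 4 = 28
  Thread blockage: 5 × 7 × 10 = 350
RPN > 214: Cable misalignment (240), Pin degraded (300), Liner short circuit (225), Thread blockage (350).
Sum: 240 + 300 + 225 + 350 = 1115.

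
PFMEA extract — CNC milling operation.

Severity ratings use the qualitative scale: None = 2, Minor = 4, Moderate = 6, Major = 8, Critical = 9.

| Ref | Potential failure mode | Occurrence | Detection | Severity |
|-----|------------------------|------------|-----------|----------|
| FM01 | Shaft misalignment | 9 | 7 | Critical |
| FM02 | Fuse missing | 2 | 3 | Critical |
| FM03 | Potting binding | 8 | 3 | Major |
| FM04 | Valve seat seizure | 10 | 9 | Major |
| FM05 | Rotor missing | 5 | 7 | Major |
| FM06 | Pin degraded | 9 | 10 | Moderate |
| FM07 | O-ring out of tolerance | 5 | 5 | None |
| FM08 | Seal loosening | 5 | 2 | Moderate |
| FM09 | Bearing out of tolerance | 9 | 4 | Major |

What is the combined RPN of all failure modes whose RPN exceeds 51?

2701

RPN = Severity × Occurrence × Detection:
  FM01: 9 × 9 × 7 = 567
  FM02: 9 × 2 × 3 = 54
  FM03: 8 × 8 × 3 = 192
  FM04: 8 × 10 × 9 = 720
  FM05: 8 × 5 × 7 = 280
  FM06: 6 × 9 × 10 = 540
  FM07: 2 × 5 × 5 = 50
  FM08: 6 × 5 × 2 = 60
  FM09: 8 × 9 × 4 = 288
RPN > 51: FM01 (567), FM02 (54), FM03 (192), FM04 (720), FM05 (280), FM06 (540), FM08 (60), FM09 (288).
Sum: 567 + 54 + 192 + 720 + 280 + 540 + 60 + 288 = 2701.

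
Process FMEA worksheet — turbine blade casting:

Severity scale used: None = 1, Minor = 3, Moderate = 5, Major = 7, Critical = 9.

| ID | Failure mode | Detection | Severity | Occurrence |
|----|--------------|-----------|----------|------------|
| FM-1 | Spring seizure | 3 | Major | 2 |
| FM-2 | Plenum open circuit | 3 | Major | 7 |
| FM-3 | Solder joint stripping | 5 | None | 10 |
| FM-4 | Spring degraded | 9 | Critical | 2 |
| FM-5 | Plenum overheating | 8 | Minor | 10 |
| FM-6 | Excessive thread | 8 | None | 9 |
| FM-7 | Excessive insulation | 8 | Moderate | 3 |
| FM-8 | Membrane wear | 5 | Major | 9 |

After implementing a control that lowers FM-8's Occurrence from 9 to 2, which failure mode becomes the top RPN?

RPN = Severity × Occurrence × Detection:
  FM-1: 7 × 2 × 3 = 42
  FM-2: 7 × 7 × 3 = 147
  FM-3: 1 × 10 × 5 = 50
  FM-4: 9 × 2 × 9 = 162
  FM-5: 3 × 10 × 8 = 240
  FM-6: 1 × 9 × 8 = 72
  FM-7: 5 × 3 × 8 = 120
  FM-8: 7 × 9 × 5 = 315
After action: FM-8 → 7 × 2 × 5 = 70.
Revised RPNs: FM-5=240, FM-4=162, FM-2=147, FM-7=120, FM-6=72, FM-8=70, FM-3=50, FM-1=42.
Highest is now FM-5 (240).

FM-5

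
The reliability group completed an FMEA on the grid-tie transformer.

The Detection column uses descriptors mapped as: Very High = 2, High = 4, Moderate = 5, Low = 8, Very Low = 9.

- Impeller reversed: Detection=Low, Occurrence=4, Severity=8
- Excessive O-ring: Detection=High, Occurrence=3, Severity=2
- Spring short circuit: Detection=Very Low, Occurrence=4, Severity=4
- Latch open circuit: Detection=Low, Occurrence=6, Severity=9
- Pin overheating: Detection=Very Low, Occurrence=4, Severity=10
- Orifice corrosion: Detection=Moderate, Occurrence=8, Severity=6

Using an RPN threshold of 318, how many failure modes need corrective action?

2

RPN = Severity × Occurrence × Detection:
  Impeller reversed: 8 × 4 × 8 = 256
  Excessive O-ring: 2 × 3 × 4 = 24
  Spring short circuit: 4 × 4 × 9 = 144
  Latch open circuit: 9 × 6 × 8 = 432
  Pin overheating: 10 × 4 × 9 = 360
  Orifice corrosion: 6 × 8 × 5 = 240
Modes with RPN ≥ 318: Latch open circuit (432), Pin overheating (360) → 2.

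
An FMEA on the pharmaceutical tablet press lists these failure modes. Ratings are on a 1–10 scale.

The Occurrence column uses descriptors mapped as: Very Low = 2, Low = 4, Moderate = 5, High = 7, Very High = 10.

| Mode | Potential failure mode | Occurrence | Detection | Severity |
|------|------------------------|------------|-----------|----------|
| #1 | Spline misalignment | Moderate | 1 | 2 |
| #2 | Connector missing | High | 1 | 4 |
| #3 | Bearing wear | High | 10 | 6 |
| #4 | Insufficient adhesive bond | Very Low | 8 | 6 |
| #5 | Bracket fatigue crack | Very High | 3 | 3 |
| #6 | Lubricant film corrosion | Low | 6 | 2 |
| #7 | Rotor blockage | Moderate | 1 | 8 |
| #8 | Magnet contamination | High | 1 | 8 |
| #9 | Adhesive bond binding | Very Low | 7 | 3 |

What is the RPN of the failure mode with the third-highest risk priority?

RPN = Severity × Occurrence × Detection:
  #1: 2 × 5 × 1 = 10
  #2: 4 × 7 × 1 = 28
  #3: 6 × 7 × 10 = 420
  #4: 6 × 2 × 8 = 96
  #5: 3 × 10 × 3 = 90
  #6: 2 × 4 × 6 = 48
  #7: 8 × 5 × 1 = 40
  #8: 8 × 7 × 1 = 56
  #9: 3 × 2 × 7 = 42
Sorted descending: 420, 96, 90, 56, 48, 42, 40, 28, 10.
The third-highest RPN is 90 (#5).

90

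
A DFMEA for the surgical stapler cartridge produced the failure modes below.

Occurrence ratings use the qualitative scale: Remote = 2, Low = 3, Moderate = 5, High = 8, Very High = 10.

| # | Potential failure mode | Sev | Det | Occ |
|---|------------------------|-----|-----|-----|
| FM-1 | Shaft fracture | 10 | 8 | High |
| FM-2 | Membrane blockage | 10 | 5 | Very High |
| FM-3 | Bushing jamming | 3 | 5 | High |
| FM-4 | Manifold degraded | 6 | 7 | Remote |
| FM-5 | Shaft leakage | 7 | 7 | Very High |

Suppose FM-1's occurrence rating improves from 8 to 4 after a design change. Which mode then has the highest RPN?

RPN = Severity × Occurrence × Detection:
  FM-1: 10 × 8 × 8 = 640
  FM-2: 10 × 10 × 5 = 500
  FM-3: 3 × 8 × 5 = 120
  FM-4: 6 × 2 × 7 = 84
  FM-5: 7 × 10 × 7 = 490
After action: FM-1 → 10 × 4 × 8 = 320.
Revised RPNs: FM-2=500, FM-5=490, FM-1=320, FM-3=120, FM-4=84.
Highest is now FM-2 (500).

FM-2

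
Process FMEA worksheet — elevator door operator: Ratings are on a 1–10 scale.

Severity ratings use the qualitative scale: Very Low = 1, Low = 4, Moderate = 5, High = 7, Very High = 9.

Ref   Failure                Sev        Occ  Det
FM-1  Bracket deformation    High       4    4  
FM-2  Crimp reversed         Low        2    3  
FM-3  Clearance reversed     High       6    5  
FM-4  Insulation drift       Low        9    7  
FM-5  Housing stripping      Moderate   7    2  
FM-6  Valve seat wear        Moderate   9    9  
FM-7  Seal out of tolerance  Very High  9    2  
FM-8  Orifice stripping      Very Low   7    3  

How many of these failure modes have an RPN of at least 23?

7

RPN = Severity × Occurrence × Detection:
  FM-1: 7 × 4 × 4 = 112
  FM-2: 4 × 2 × 3 = 24
  FM-3: 7 × 6 × 5 = 210
  FM-4: 4 × 9 × 7 = 252
  FM-5: 5 × 7 × 2 = 70
  FM-6: 5 × 9 × 9 = 405
  FM-7: 9 × 9 × 2 = 162
  FM-8: 1 × 7 × 3 = 21
Modes with RPN ≥ 23: FM-1 (112), FM-2 (24), FM-3 (210), FM-4 (252), FM-5 (70), FM-6 (405), FM-7 (162) → 7.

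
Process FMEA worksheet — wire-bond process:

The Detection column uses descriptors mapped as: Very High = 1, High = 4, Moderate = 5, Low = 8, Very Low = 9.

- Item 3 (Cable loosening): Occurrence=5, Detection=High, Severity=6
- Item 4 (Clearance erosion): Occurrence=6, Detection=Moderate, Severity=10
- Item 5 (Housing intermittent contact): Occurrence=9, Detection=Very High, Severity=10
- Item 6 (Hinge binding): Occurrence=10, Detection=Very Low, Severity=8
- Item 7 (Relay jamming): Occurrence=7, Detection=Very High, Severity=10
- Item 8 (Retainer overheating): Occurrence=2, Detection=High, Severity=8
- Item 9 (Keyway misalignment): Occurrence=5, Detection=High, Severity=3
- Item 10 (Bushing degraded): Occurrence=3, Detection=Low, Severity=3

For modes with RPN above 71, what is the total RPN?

RPN = Severity × Occurrence × Detection:
  Item 3: 6 × 5 × 4 = 120
  Item 4: 10 × 6 × 5 = 300
  Item 5: 10 × 9 × 1 = 90
  Item 6: 8 × 10 × 9 = 720
  Item 7: 10 × 7 × 1 = 70
  Item 8: 8 × 2 × 4 = 64
  Item 9: 3 × 5 × 4 = 60
  Item 10: 3 × 3 × 8 = 72
RPN > 71: Item 3 (120), Item 4 (300), Item 5 (90), Item 6 (720), Item 10 (72).
Sum: 120 + 300 + 90 + 720 + 72 = 1302.

1302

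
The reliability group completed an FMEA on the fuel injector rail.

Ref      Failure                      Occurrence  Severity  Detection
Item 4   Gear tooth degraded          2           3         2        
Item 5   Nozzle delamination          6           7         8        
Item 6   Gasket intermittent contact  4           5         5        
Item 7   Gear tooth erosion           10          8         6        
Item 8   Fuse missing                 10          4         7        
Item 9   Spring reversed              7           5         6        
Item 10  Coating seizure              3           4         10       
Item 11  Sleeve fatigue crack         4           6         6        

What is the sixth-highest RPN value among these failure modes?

120

RPN = Severity × Occurrence × Detection:
  Item 4: 3 × 2 × 2 = 12
  Item 5: 7 × 6 × 8 = 336
  Item 6: 5 × 4 × 5 = 100
  Item 7: 8 × 10 × 6 = 480
  Item 8: 4 × 10 × 7 = 280
  Item 9: 5 × 7 × 6 = 210
  Item 10: 4 × 3 × 10 = 120
  Item 11: 6 × 4 × 6 = 144
Sorted descending: 480, 336, 280, 210, 144, 120, 100, 12.
The sixth-highest RPN is 120 (Item 10).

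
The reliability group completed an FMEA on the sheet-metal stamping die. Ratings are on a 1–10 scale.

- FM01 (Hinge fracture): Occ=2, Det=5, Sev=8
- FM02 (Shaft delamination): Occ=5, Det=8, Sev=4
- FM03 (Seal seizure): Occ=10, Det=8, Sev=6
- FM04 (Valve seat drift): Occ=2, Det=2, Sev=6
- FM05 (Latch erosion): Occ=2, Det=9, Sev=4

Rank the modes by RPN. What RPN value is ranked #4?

72

RPN = Severity × Occurrence × Detection:
  FM01: 8 × 2 × 5 = 80
  FM02: 4 × 5 × 8 = 160
  FM03: 6 × 10 × 8 = 480
  FM04: 6 × 2 × 2 = 24
  FM05: 4 × 2 × 9 = 72
Sorted descending: 480, 160, 80, 72, 24.
The fourth-highest RPN is 72 (FM05).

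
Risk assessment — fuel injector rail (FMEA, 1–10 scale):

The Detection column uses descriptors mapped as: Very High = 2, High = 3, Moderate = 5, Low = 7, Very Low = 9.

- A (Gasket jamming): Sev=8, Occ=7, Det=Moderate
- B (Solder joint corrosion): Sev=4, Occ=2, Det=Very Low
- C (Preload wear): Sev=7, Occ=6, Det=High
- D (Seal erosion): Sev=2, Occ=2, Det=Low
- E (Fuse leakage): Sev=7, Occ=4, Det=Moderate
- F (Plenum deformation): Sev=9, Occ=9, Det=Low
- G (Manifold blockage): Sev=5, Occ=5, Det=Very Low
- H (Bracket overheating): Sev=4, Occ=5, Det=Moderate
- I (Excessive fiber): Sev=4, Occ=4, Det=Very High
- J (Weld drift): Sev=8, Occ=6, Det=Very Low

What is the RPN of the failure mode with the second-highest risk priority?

432

RPN = Severity × Occurrence × Detection:
  A: 8 × 7 × 5 = 280
  B: 4 × 2 × 9 = 72
  C: 7 × 6 × 3 = 126
  D: 2 × 2 × 7 = 28
  E: 7 × 4 × 5 = 140
  F: 9 × 9 × 7 = 567
  G: 5 × 5 × 9 = 225
  H: 4 × 5 × 5 = 100
  I: 4 × 4 × 2 = 32
  J: 8 × 6 × 9 = 432
Sorted descending: 567, 432, 280, 225, 140, 126, 100, 72, 32, 28.
The second-highest RPN is 432 (J).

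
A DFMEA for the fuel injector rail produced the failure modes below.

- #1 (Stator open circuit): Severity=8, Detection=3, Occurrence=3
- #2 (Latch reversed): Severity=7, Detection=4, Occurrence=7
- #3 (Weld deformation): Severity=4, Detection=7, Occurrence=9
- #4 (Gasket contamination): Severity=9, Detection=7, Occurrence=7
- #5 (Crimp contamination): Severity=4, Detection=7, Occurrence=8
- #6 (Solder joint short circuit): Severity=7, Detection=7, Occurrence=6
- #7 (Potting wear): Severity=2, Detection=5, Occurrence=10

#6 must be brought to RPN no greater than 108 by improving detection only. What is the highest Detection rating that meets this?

#6: S=7, O=6, D=7 → current RPN = 294.
Fixed product = 42. Need 42 × D ≤ 108, so D ≤ 108/42 = 2.57.
Maximum integer Detection rating = 2 (gives RPN 84; D=3 would give 126 > 108).

2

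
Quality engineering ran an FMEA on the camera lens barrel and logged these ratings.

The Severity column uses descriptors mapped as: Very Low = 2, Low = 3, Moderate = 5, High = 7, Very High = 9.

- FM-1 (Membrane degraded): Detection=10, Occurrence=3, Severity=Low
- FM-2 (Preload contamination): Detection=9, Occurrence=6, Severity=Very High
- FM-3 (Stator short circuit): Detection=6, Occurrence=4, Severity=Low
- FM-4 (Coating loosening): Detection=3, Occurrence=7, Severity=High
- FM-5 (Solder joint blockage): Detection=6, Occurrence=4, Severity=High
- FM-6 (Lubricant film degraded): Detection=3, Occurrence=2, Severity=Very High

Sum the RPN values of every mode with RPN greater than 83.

891

RPN = Severity × Occurrence × Detection:
  FM-1: 3 × 3 × 10 = 90
  FM-2: 9 × 6 × 9 = 486
  FM-3: 3 × 4 × 6 = 72
  FM-4: 7 × 7 × 3 = 147
  FM-5: 7 × 4 × 6 = 168
  FM-6: 9 × 2 × 3 = 54
RPN > 83: FM-1 (90), FM-2 (486), FM-4 (147), FM-5 (168).
Sum: 90 + 486 + 147 + 168 = 891.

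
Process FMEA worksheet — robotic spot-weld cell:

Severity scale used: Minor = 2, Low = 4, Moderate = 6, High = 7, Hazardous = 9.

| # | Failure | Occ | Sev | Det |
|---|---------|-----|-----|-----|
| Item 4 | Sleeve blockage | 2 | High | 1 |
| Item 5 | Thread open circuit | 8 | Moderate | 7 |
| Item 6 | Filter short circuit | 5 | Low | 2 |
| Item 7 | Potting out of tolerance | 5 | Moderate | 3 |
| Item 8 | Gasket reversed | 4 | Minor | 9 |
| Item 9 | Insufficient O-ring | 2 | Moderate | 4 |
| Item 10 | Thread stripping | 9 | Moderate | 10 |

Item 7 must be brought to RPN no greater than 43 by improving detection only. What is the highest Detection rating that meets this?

Item 7: S=6, O=5, D=3 → current RPN = 90.
Fixed product = 30. Need 30 × D ≤ 43, so D ≤ 43/30 = 1.43.
Maximum integer Detection rating = 1 (gives RPN 30; D=2 would give 60 > 43).

1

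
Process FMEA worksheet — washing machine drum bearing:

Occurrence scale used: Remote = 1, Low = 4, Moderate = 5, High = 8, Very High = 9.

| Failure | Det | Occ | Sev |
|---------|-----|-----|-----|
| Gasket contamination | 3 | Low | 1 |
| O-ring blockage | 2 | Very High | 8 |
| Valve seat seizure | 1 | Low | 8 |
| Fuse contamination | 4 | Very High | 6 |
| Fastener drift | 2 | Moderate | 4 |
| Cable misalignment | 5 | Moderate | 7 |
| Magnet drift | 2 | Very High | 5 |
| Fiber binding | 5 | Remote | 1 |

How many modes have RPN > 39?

5

RPN = Severity × Occurrence × Detection:
  Gasket contamination: 1 × 4 × 3 = 12
  O-ring blockage: 8 × 9 × 2 = 144
  Valve seat seizure: 8 × 4 × 1 = 32
  Fuse contamination: 6 × 9 × 4 = 216
  Fastener drift: 4 × 5 × 2 = 40
  Cable misalignment: 7 × 5 × 5 = 175
  Magnet drift: 5 × 9 × 2 = 90
  Fiber binding: 1 × 1 × 5 = 5
Modes with RPN > 39: O-ring blockage (144), Fuse contamination (216), Fastener drift (40), Cable misalignment (175), Magnet drift (90) → 5.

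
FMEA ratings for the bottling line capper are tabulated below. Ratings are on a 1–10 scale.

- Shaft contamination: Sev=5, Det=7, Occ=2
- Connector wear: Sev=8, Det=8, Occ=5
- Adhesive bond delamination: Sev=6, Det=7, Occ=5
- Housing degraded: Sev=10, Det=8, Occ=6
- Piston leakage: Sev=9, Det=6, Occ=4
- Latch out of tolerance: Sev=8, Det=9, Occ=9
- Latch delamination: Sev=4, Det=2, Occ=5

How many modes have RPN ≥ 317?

3

RPN = Severity × Occurrence × Detection:
  Shaft contamination: 5 × 2 × 7 = 70
  Connector wear: 8 × 5 × 8 = 320
  Adhesive bond delamination: 6 × 5 × 7 = 210
  Housing degraded: 10 × 6 × 8 = 480
  Piston leakage: 9 × 4 × 6 = 216
  Latch out of tolerance: 8 × 9 × 9 = 648
  Latch delamination: 4 × 5 × 2 = 40
Modes with RPN ≥ 317: Connector wear (320), Housing degraded (480), Latch out of tolerance (648) → 3.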